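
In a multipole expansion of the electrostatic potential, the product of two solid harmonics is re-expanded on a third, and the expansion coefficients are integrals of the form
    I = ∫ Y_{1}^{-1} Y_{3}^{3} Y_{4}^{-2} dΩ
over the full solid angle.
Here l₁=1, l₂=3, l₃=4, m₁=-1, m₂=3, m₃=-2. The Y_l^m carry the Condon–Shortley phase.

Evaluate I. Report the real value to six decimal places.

m-sum 0 ✓  L=8 even ✓  2≤4≤4 ✓
Π(2lᵢ+1) = 3×7×9 = 189
triangle coeff Δ(1,3,4) = 1/252
Σ_t [0,0]: t=0:+1/36 = 1/36
(3j)²=4/63 [(1 3 4; 0 0 0)], sign=+1
Σ_t [0,0]: t=0:+1/1440 = 1/1440
(3j)²=1/252 [(1 3 4; -1 3 -2)], sign=+1
⇒ 4πI² = 1/21
I = (+1)√(1/21/(4π)) = 0.06155813

0.061558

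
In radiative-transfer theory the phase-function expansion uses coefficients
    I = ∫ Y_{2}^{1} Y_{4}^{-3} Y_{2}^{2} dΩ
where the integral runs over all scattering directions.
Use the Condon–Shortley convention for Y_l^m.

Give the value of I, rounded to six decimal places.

Checks pass: Σm=0; 8 even; l₃=2∈[2,6].
(2·2+1)(2·4+1)(2·2+1) = 225
Δ: 4! 0! 4! / 9! → 1/630
sum: t=2:+1/16 = 1/16
3j²(2 4 2; 0 0 0) = Δ·Π!·Σ² = 2/35  (sign +1)
sum: t=1:−1/144 = -1/144
3j²(2 4 2; 1 -3 2) = Δ·Π!·Σ² = 1/18  (sign -1)
combine: 4πI² = 225·2/35·1/18 = 5/7
take √, sign -1: I = -0.23841361

-0.238414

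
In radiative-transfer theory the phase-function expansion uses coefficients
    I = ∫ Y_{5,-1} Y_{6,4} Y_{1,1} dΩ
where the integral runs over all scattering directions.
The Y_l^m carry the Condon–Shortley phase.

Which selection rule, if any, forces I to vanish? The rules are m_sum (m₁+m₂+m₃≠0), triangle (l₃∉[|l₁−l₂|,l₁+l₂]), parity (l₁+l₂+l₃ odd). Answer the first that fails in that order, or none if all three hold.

azimuthal sum: -1 + 4 + 1 = 4  ✗
1 ≤ 1 ≤ 11 (triangle on l)
L = 5 + 6 + 1 = 12 (even)

m_sum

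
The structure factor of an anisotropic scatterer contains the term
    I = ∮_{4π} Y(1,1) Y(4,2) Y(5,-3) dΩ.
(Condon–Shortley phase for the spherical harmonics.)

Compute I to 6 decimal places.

Checks pass: Σm=0; 10 even; l₃=5∈[3,5].
(2·1+1)(2·4+1)(2·5+1) = 297
Δ: 0! 2! 8! / 11! → 1/495
sum: t=0:+1/576 = 1/576
3j²(1 4 5; 0 0 0) = Δ·Π!·Σ² = 5/99  (sign -1)
sum: t=0:+1/2880 = 1/2880
3j²(1 4 5; 1 2 -3) = Δ·Π!·Σ² = 28/495  (sign +1)
combine: 4πI² = 297·5/99·28/495 = 28/33
take √, sign -1: I = -0.25984664

-0.259847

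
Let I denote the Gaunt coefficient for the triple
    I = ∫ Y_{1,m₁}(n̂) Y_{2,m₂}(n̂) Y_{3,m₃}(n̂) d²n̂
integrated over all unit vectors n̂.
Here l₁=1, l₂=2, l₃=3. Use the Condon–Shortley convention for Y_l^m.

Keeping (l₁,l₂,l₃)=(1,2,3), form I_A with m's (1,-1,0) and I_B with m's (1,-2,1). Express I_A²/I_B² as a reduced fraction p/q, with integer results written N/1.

Shared (l₁,l₂,l₃)=(1,2,3): N and (l;000)² cancel in I_A²/I_B².
A: Δ = 0!·2!·4!/7! = 1/105; Racah Σ t=0..0: t=0:+1/12 = 1/12; ⇒ 3j(1 2 3; 1 -1 0)² = 1/35, sgn -1
B: Δ = 0!·2!·4!/7! = 1/105; Racah Σ t=0..0: t=0:+1/48 = 1/48; ⇒ 3j(1 2 3; 1 -2 1)² = 1/105, sgn +1
I_A²/I_B² = (1/35)/(1/105) = 3/1

3/1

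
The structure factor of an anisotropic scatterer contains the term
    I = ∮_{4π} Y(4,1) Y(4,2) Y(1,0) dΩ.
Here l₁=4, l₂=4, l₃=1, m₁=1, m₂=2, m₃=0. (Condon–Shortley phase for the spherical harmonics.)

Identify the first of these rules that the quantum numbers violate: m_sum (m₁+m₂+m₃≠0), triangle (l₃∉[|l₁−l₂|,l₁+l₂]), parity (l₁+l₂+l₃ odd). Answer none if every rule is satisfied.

m₁+m₂+m₃ = 1 + 2 + 0 = 3  ✗
triangle: |4−4|=0 ≤ l₃=1 ≤ 4+4=8
parity: l₁+l₂+l₃ = 9 is odd

m_sum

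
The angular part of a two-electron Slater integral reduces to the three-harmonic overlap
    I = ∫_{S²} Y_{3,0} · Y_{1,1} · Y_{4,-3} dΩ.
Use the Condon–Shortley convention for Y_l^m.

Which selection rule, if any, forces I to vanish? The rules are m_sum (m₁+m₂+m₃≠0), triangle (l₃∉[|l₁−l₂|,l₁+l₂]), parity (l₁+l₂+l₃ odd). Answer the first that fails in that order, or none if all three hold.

m_sum

Σmᵢ = -2  ✗
l₃∈[|l₁−l₂|,l₁+l₂]=[2,4], have l₃=4
Σlᵢ = 8 ⇒ even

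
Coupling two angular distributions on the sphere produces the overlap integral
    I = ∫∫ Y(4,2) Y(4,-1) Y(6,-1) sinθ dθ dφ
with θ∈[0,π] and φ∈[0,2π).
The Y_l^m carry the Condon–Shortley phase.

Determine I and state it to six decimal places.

Checks pass: Σm=0; 14 even; l₃=6∈[0,8].
(2·4+1)(2·4+1)(2·6+1) = 1053
Δ: 2! 6! 6! / 15! → 1/1261260
sum: t=0:+1/4608 t=1:−1/1296 t=2:+1/4608 = -7/20736
3j²(4 4 6; 0 0 0) = Δ·Π!·Σ² = 20/1287  (sign -1)
sum: t=0:+1/3456 t=1:−1/5760 t=2:+1/172800 = 7/57600
3j²(4 4 6; 2 -1 -1) = Δ·Π!·Σ² = 21/2860  (sign -1)
combine: 4πI² = 1053·20/1287·21/2860 = 189/1573
take √, sign +1: I = 0.09778261

0.097783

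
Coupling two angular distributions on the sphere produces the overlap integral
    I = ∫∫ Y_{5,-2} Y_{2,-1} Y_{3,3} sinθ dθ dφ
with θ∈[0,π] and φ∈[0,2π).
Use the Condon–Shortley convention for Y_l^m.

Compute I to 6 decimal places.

m-sum 0 ✓  L=10 even ✓  3≤3≤7 ✓
Π(2lᵢ+1) = 11×5×7 = 385
triangle coeff Δ(5,2,3) = 1/2310
Σ_t [2,2]: t=2:+1/144 = 1/144
(3j)²=10/231 [(5 2 3; 0 0 0)], sign=-1
Σ_t [1,1]: t=1:−1/4320 = -1/4320
(3j)²=1/330 [(5 2 3; -2 -1 3)], sign=-1
⇒ 4πI² = 5/99
I = (+1)√(5/99/(4π)) = 0.06339609

0.063396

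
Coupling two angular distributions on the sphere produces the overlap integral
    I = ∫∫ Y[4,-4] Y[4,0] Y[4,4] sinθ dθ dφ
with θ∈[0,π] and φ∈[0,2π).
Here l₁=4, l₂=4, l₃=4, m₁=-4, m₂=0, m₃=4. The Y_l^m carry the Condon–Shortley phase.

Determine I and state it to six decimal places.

0.106525

Checks pass: Σm=0; 12 even; l₃=4∈[0,8].
(2·4+1)(2·4+1)(2·4+1) = 729
Δ: 4! 4! 4! / 13! → 1/450450
sum: t=0:+1/13824 t=1:−1/216 t=2:+1/64 t=3:−1/216 t=4:+1/13824 = 5/768
3j²(4 4 4; 0 0 0) = Δ·Π!·Σ² = 18/1001  (sign +1)
sum: t=4:+1/13824 = 1/13824
3j²(4 4 4; -4 0 4) = Δ·Π!·Σ² = 14/1287  (sign +1)
combine: 4πI² = 729·18/1001·14/1287 = 2916/20449
take √, sign +1: I = 0.10652531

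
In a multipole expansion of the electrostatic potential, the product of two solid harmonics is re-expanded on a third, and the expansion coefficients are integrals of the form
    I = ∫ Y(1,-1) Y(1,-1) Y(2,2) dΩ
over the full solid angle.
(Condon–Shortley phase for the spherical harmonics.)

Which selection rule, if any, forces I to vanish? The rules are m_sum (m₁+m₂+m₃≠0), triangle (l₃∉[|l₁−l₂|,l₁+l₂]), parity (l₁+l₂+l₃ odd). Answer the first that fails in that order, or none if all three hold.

azimuthal sum: -1 − 1 + 2 = 0  ✓
0 ≤ 2 ≤ 2 (triangle on l)  ✓
L = 1 + 1 + 2 = 4 (even)  ✓

none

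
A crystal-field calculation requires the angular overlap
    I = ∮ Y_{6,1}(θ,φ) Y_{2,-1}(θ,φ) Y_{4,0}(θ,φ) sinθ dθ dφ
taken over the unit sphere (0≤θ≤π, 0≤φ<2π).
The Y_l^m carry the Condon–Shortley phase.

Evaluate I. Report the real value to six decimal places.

-0.210395

Rules hold: Σm=0, L=12 even, 4≤4≤8.
N = 13·5·9 = 585
Δ = 4!·8!·0!/13! = 1/6435
Racah Σ t=2..2: t=2:+1/2304 = 1/2304
⇒ 3j(6 2 4; 0 0 0)² = 5/143, sgn +1
Racah Σ t=1..1: t=1:−1/3456 = -1/3456
⇒ 3j(6 2 4; 1 -1 0)² = 35/1287, sgn -1
4πI² = N·(3j₀)²·(3jₘ)² = 875/1573
I = -1·√(0.556262/4π) = -0.21039467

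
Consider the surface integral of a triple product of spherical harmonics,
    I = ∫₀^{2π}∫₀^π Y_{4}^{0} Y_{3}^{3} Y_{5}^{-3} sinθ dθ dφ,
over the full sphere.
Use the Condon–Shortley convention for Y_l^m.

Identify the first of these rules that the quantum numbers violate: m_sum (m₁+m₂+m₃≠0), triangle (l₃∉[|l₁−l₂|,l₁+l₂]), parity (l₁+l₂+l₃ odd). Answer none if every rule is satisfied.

Σmᵢ = 0  ✓
l₃∈[|l₁−l₂|,l₁+l₂]=[1,7], have l₃=5  ✓
Σlᵢ = 12 ⇒ even  ✓

none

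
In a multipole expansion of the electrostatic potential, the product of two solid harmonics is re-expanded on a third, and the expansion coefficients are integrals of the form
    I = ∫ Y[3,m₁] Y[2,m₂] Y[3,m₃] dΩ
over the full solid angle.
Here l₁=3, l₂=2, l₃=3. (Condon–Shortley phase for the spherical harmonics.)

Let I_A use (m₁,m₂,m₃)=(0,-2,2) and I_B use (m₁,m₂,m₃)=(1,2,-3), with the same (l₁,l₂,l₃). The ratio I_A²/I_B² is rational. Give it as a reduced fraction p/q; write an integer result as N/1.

2/1

Shared (l₁,l₂,l₃)=(3,2,3): N and (l;000)² cancel in I_A²/I_B².
A: Δ = 2!·4!·2!/9! = 1/3780; Racah Σ t=0..0: t=0:+1/24 = 1/24; ⇒ 3j(3 2 3; 0 -2 2)² = 1/21, sgn -1
B: Δ = 2!·4!·2!/9! = 1/3780; Racah Σ t=2..2: t=2:+1/96 = 1/96; ⇒ 3j(3 2 3; 1 2 -3)² = 1/42, sgn +1
I_A²/I_B² = (1/21)/(1/42) = 2/1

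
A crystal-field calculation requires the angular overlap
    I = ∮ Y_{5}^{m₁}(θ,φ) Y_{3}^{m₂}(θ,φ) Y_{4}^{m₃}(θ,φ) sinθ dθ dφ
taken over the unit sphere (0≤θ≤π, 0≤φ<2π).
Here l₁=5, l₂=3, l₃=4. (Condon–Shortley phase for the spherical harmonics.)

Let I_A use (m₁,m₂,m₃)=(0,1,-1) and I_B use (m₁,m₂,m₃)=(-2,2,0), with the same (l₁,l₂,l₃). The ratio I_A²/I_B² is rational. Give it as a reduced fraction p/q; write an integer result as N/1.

l's match ⇒ only the (l;m) 3-j factors differ between A and B.
A: triangle coeff Δ(5,3,4) = 1/180180; Σ_t [2,4]: t=2:+1/288 t=3:−1/288 t=4:+1/5760 = 1/5760; (3j)²=1/12012 [(5 3 4; 0 1 -1)], sign=-1
B: triangle coeff Δ(5,3,4) = 1/180180; Σ_t [3,4]: t=3:−1/576 t=4:+1/864 = -1/1728; (3j)²=5/1287 [(5 3 4; -2 2 0)], sign=-1
I_A²/I_B² = (1/12012)/(5/1287) = 3/140

3/140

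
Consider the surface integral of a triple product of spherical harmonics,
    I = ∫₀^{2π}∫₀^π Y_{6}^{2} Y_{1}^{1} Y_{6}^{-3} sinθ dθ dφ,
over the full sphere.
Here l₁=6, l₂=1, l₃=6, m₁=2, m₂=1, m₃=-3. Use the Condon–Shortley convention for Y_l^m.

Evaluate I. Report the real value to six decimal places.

Σlᵢ=13 odd — θ-integrand is odd under cosθ→−cosθ; I=0

0.000000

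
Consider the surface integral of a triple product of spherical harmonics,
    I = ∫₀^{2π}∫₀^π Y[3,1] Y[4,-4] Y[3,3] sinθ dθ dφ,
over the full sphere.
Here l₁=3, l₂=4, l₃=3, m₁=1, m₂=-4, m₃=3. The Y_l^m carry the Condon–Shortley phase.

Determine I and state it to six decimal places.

Rules hold: Σm=0, L=10 even, 1≤3≤7.
N = 7·9·7 = 441
Δ = 4!·2!·4!/11! = 1/34650
Racah Σ t=1..3: t=1:−1/72 t=2:+1/16 t=3:−1/72 = 5/144
⇒ 3j(3 4 3; 0 0 0)² = 2/77, sgn -1
Racah Σ t=0..0: t=0:+1/1152 = 1/1152
⇒ 3j(3 4 3; 1 -4 3)² = 1/33, sgn +1
4πI² = N·(3j₀)²·(3jₘ)² = 42/121
I = -1·√(0.347107/4π) = -0.16619847

-0.166198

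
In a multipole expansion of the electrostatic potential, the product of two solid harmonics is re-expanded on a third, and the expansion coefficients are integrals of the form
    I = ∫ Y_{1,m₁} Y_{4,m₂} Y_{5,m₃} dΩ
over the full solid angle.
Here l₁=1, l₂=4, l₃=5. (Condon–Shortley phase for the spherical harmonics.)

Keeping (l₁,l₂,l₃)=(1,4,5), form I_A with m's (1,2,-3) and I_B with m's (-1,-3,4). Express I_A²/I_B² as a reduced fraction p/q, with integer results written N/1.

7/9

Shared (l₁,l₂,l₃)=(1,4,5): N and (l;000)² cancel in I_A²/I_B².
A: Δ = 0!·2!·8!/11! = 1/495; Racah Σ t=0..0: t=0:+1/2880 = 1/2880; ⇒ 3j(1 4 5; 1 2 -3)² = 28/495, sgn +1
B: Δ = 0!·2!·8!/11! = 1/495; Racah Σ t=0..0: t=0:+1/10080 = 1/10080; ⇒ 3j(1 4 5; -1 -3 4)² = 4/55, sgn -1
I_A²/I_B² = (28/495)/(4/55) = 7/9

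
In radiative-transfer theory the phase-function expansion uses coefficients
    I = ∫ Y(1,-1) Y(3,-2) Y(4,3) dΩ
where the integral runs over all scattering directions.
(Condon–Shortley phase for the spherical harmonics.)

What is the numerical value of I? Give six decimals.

Rules hold: Σm=0, L=8 even, 2≤4≤4.
N = 3·7·9 = 189
Δ = 0!·2!·6!/9! = 1/252
Racah Σ t=0..0: t=0:+1/36 = 1/36
⇒ 3j(1 3 4; 0 0 0)² = 4/63, sgn +1
Racah Σ t=0..0: t=0:+1/240 = 1/240
⇒ 3j(1 3 4; -1 -2 3)² = 1/12, sgn -1
4πI² = N·(3j₀)²·(3jₘ)² = 1/1
I = -1·√(1/4π) = -0.28209479

-0.282095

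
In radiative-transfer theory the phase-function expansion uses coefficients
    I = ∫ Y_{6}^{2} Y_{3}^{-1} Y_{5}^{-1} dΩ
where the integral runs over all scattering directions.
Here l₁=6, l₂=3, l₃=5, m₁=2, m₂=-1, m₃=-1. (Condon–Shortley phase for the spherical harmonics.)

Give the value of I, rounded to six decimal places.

0.134828

Rules hold: Σm=0, L=14 even, 3≤5≤9.
N = 13·7·11 = 1001
Δ = 4!·8!·2!/15! = 1/675675
Racah Σ t=1..3: t=1:−1/8640 t=2:+1/2304 t=3:−1/8640 = 7/34560
⇒ 3j(6 3 5; 0 0 0)² = 7/429, sgn -1
Racah Σ t=0..2: t=0:+1/27648 t=1:−1/4320 t=2:+1/11520 = -1/9216
⇒ 3j(6 3 5; 2 -1 -1)² = 2/143, sgn -1
4πI² = N·(3j₀)²·(3jₘ)² = 98/429
I = +1·√(0.228438/4π) = 0.13482780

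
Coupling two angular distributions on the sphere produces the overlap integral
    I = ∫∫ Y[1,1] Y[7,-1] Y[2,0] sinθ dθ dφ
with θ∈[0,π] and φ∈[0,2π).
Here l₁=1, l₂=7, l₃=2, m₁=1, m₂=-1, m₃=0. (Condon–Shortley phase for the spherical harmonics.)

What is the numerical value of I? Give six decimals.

0.000000

|1−7|≤2≤1+7 violated ⇒ I = 0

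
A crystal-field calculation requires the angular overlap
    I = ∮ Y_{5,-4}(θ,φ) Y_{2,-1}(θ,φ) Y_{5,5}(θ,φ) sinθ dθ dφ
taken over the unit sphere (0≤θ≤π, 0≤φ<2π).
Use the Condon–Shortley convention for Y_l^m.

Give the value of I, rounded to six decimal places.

Rules hold: Σm=0, L=12 even, 3≤5≤7.
N = 11·5·11 = 605
Δ = 2!·8!·2!/13! = 1/38610
Racah Σ t=0..2: t=0:+1/2880 t=1:−1/576 t=2:+1/2880 = -1/960
⇒ 3j(5 2 5; 0 0 0)² = 10/429, sgn +1
Racah Σ t=1..1: t=1:−1/80640 = -1/80640
⇒ 3j(5 2 5; -4 -1 5)² = 9/286, sgn -1
4πI² = N·(3j₀)²·(3jₘ)² = 75/169
I = -1·√(0.443787/4π) = -0.18792404

-0.187924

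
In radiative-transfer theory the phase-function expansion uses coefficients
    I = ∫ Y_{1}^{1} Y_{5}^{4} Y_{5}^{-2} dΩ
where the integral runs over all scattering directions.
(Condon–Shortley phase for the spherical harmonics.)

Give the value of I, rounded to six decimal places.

1 + 4 − 2 = 3 ≠ 0: azimuthal integral kills it; I = 0

0.000000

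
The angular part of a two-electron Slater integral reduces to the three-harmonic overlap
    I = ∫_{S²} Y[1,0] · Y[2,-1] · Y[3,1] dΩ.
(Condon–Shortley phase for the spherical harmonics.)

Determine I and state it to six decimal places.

-0.233597

m-sum 0 ✓  L=6 even ✓  1≤3≤3 ✓
Π(2lᵢ+1) = 3×5×7 = 105
triangle coeff Δ(1,2,3) = 1/105
Σ_t [0,0]: t=0:+1/4 = 1/4
(3j)²=3/35 [(1 2 3; 0 0 0)], sign=-1
Σ_t [0,0]: t=0:+1/6 = 1/6
(3j)²=8/105 [(1 2 3; 0 -1 1)], sign=+1
⇒ 4πI² = 24/35
I = (-1)√(24/35/(4π)) = -0.23359668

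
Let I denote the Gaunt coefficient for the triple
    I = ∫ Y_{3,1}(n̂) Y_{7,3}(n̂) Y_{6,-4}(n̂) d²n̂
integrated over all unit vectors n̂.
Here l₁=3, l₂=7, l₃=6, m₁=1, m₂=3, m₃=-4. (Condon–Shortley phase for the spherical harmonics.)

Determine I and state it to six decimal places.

0.163772

Rules hold: Σm=0, L=16 even, 4≤6≤10.
N = 7·15·13 = 1365
Δ = 4!·2!·10!/17! = 1/2042040
Racah Σ t=1..3: t=1:−1/207360 t=2:+1/57600 t=3:−1/207360 = 1/129600
⇒ 3j(3 7 6; 0 0 0)² = 168/12155, sgn +1
Racah Σ t=0..2: t=0:+1/174182400 t=1:−1/2177280 t=2:+1/645120 = 191/174182400
⇒ 3j(3 7 6; 1 3 -4)² = 36481/2042040, sgn +1
4πI² = N·(3j₀)²·(3jₘ)² = 766101/2272985
I = +1·√(0.337046/4π) = 0.16377205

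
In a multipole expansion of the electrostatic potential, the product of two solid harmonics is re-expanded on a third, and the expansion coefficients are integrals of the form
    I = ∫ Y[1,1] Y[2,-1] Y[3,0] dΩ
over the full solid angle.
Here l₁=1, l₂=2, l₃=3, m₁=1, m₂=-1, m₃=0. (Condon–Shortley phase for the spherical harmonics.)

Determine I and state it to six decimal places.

0.143048

Rules hold: Σm=0, L=6 even, 1≤3≤3.
N = 3·5·7 = 105
Δ = 0!·2!·4!/7! = 1/105
Racah Σ t=0..0: t=0:+1/4 = 1/4
⇒ 3j(1 2 3; 0 0 0)² = 3/35, sgn -1
Racah Σ t=0..0: t=0:+1/12 = 1/12
⇒ 3j(1 2 3; 1 -1 0)² = 1/35, sgn -1
4πI² = N·(3j₀)²·(3jₘ)² = 9/35
I = +1·√(0.257143/4π) = 0.14304817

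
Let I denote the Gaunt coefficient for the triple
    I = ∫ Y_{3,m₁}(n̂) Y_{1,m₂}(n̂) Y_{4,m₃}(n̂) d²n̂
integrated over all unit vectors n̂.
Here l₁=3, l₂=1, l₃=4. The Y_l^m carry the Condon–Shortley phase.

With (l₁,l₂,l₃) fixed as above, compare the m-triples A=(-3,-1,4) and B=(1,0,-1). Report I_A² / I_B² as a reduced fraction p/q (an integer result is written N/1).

28/15

Shared (l₁,l₂,l₃)=(3,1,4): N and (l;000)² cancel in I_A²/I_B².
A: Δ = 0!·6!·2!/9! = 1/252; Racah Σ t=0..0: t=0:+1/1440 = 1/1440; ⇒ 3j(3 1 4; -3 -1 4)² = 1/9, sgn +1
B: Δ = 0!·6!·2!/9! = 1/252; Racah Σ t=0..0: t=0:+1/48 = 1/48; ⇒ 3j(3 1 4; 1 0 -1)² = 5/84, sgn -1
I_A²/I_B² = (1/9)/(5/84) = 28/15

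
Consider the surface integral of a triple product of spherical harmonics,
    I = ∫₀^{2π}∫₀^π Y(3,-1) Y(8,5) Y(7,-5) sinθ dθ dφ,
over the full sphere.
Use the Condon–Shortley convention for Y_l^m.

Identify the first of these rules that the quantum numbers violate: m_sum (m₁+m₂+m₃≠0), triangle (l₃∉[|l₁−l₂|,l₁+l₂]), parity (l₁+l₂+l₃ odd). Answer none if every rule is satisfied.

m₁+m₂+m₃ = -1 + 5 − 5 = -1  ✗
triangle: |3−8|=5 ≤ l₃=7 ≤ 3+8=11
parity: l₁+l₂+l₃ = 18 is even

m_sum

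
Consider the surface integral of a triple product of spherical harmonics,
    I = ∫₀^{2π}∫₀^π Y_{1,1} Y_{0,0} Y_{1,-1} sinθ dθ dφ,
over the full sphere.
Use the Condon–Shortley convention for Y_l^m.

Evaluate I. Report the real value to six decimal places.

-0.282095

Checks pass: Σm=0; 2 even; l₃=1∈[1,1].
(2·1+1)(2·0+1)(2·1+1) = 9
Δ: 0! 2! 0! / 3! → 1/3
sum: t=0:+1/1 = 1/1
3j²(1 0 1; 0 0 0) = Δ·Π!·Σ² = 1/3  (sign -1)
sum: t=0:+1/2 = 1/2
3j²(1 0 1; 1 0 -1) = Δ·Π!·Σ² = 1/3  (sign +1)
combine: 4πI² = 9·1/3·1/3 = 1/1
take √, sign -1: I = -0.28209479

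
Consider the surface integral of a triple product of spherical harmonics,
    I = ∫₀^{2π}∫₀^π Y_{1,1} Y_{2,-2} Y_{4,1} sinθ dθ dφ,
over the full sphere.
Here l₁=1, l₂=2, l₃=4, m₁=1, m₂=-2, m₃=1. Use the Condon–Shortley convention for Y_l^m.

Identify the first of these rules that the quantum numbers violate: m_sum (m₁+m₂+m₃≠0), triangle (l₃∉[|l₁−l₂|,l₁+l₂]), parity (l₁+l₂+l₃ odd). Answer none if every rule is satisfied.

azimuthal sum: 1 − 2 + 1 = 0  ✓
1 ≤ 4 ≤ 3 (triangle on l)  ✗
L = 1 + 2 + 4 = 7 (odd)

triangle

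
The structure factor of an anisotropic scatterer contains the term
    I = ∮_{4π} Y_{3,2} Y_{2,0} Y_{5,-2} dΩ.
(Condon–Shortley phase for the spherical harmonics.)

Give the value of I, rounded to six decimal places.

m-sum 0 ✓  L=10 even ✓  1≤5≤5 ✓
Π(2lᵢ+1) = 7×5×11 = 385
triangle coeff Δ(3,2,5) = 1/2310
Σ_t [0,0]: t=0:+1/144 = 1/144
(3j)²=10/231 [(3 2 5; 0 0 0)], sign=-1
Σ_t [0,0]: t=0:+1/480 = 1/480
(3j)²=3/110 [(3 2 5; 2 0 -2)], sign=-1
⇒ 4πI² = 5/11
I = (+1)√(5/11/(4π)) = 0.19018827

0.190188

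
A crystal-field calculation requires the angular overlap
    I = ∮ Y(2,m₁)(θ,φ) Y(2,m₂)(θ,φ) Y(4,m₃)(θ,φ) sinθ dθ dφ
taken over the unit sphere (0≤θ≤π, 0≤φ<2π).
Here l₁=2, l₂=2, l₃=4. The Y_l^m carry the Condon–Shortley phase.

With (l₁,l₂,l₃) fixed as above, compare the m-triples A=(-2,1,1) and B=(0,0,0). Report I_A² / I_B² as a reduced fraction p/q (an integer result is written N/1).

l's match ⇒ only the (l;m) 3-j factors differ between A and B.
A: triangle coeff Δ(2,2,4) = 1/630; Σ_t [0,0]: t=0:+1/144 = 1/144; (3j)²=1/126 [(2 2 4; -2 1 1)], sign=-1
B: triangle coeff Δ(2,2,4) = 1/630; Σ_t [0,0]: t=0:+1/16 = 1/16; (3j)²=2/35 [(2 2 4; 0 0 0)], sign=+1
I_A²/I_B² = (1/126)/(2/35) = 5/36

5/36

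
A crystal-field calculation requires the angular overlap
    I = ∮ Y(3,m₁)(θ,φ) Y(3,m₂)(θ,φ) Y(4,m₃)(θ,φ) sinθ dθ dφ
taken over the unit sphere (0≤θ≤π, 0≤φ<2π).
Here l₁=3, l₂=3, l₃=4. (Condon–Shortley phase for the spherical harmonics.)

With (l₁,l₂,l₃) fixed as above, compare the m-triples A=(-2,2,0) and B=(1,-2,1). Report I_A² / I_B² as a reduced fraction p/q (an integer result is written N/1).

49/32

l's match ⇒ only the (l;m) 3-j factors differ between A and B.
A: triangle coeff Δ(3,3,4) = 1/34650; Σ_t [1,2]: t=1:−1/576 t=2:+1/72 = 7/576; (3j)²=7/198 [(3 3 4; -2 2 0)], sign=+1
B: triangle coeff Δ(3,3,4) = 1/34650; Σ_t [0,1]: t=0:+1/48 t=1:−1/144 = 1/72; (3j)²=16/693 [(3 3 4; 1 -2 1)], sign=-1
I_A²/I_B² = (7/198)/(16/693) = 49/32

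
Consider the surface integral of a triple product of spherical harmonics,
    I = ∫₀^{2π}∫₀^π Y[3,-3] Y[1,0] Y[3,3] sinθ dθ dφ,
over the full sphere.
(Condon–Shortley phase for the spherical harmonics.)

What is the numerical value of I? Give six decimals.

Σlᵢ=7 odd — θ-integrand is odd under cosθ→−cosθ; I=0

0.000000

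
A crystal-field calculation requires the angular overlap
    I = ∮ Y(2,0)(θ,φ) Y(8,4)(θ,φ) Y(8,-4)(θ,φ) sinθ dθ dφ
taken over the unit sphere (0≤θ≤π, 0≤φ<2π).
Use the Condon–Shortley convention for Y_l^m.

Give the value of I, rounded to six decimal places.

0.053119

Checks pass: Σm=0; 18 even; l₃=8∈[6,10].
(2·2+1)(2·8+1)(2·8+1) = 1445
Δ: 2! 2! 14! / 19! → 1/348840
sum: t=0:+1/116121600 t=1:−1/25401600 t=2:+1/116121600 = -1/45158400
3j²(2 8 8; 0 0 0) = Δ·Π!·Σ² = 24/1615  (sign -1)
sum: t=0:+1/3832012800 t=1:−1/239500800 t=2:+1/348364800 = -1/958003200
3j²(2 8 8; 0 4 -4) = Δ·Π!·Σ² = 8/4845  (sign -1)
combine: 4πI² = 1445·24/1615·8/4845 = 64/1805
take √, sign +1: I = 0.05311858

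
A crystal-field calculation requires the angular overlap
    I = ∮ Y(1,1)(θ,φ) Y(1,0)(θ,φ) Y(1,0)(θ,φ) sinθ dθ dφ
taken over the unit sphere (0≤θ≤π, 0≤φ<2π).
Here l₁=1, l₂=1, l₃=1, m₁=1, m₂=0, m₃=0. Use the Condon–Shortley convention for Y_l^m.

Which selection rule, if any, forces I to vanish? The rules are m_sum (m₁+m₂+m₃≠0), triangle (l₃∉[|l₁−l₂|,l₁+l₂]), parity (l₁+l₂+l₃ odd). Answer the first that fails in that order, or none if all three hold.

m_sum

Σmᵢ = 1  ✗
l₃∈[|l₁−l₂|,l₁+l₂]=[0,2], have l₃=1
Σlᵢ = 3 ⇒ odd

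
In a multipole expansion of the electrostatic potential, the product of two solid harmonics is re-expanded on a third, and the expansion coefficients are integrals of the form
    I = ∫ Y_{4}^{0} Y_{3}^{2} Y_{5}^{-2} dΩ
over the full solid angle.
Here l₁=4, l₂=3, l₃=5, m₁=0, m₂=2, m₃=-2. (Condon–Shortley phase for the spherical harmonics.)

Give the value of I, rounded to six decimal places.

Rules hold: Σm=0, L=12 even, 1≤5≤7.
N = 9·7·11 = 693
Δ = 2!·6!·4!/13! = 1/180180
Racah Σ t=0..2: t=0:+1/576 t=1:−1/144 t=2:+1/576 = -1/288
⇒ 3j(4 3 5; 0 0 0)² = 20/1001, sgn +1
Racah Σ t=1..2: t=1:−1/864 t=2:+1/576 = 1/1728
⇒ 3j(4 3 5; 0 2 -2)² = 5/1287, sgn -1
4πI² = N·(3j₀)²·(3jₘ)² = 100/1859
I = -1·√(0.0537924/4π) = -0.06542675

-0.065427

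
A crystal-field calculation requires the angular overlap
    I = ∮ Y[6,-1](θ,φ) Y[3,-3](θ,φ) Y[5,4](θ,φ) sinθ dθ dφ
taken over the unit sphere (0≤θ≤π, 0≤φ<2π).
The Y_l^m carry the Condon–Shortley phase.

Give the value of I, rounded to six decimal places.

0.072068

Checks pass: Σm=0; 14 even; l₃=5∈[3,9].
(2·6+1)(2·3+1)(2·5+1) = 1001
Δ: 4! 8! 2! / 15! → 1/675675
sum: t=1:−1/8640 t=2:+1/2304 t=3:−1/8640 = 7/34560
3j²(6 3 5; 0 0 0) = Δ·Π!·Σ² = 7/429  (sign -1)
sum: t=0:+1/241920 = 1/241920
3j²(6 3 5; -1 -3 4) = Δ·Π!·Σ² = 4/1001  (sign -1)
combine: 4πI² = 1001·7/429·4/1001 = 28/429
take √, sign +1: I = 0.07206849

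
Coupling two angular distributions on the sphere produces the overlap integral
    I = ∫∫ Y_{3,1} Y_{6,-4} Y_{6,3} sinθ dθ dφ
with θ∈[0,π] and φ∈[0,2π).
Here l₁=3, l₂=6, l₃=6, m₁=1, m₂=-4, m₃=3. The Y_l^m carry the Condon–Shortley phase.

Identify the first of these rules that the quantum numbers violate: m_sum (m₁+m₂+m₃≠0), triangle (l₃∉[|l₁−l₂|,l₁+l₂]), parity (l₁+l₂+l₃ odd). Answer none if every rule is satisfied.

parity

m₁+m₂+m₃ = 1 − 4 + 3 = 0  ✓
triangle: |3−6|=3 ≤ l₃=6 ≤ 3+6=9  ✓
parity: l₁+l₂+l₃ = 15 is odd  ✗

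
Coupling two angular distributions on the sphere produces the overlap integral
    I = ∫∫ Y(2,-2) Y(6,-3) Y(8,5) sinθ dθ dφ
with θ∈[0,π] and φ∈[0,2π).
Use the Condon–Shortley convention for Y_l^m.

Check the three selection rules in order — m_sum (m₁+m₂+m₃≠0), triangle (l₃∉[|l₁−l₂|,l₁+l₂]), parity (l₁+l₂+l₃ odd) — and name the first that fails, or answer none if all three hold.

none

Σmᵢ = 0  ✓
l₃∈[|l₁−l₂|,l₁+l₂]=[4,8], have l₃=8  ✓
Σlᵢ = 16 ⇒ even  ✓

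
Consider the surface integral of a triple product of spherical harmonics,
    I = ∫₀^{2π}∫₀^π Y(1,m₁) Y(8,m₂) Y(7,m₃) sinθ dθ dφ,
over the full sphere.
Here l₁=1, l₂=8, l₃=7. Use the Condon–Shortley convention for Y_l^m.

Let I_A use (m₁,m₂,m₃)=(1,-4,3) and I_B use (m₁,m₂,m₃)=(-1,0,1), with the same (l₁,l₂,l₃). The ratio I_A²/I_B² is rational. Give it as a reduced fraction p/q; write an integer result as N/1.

33/14

Same 1,8,7: normalisation and zero-m 3j drop out of the ratio.
A: Δ: 2! 0! 14! / 17! → 1/2040; sum: t=0:+1/174182400 = 1/174182400; 3j²(1 8 7; 1 -4 3) = Δ·Π!·Σ² = 11/340  (sign +1)
B: Δ: 2! 0! 14! / 17! → 1/2040; sum: t=2:+1/58060800 = 1/58060800; 3j²(1 8 7; -1 0 1) = Δ·Π!·Σ² = 7/510  (sign +1)
I_A²/I_B² = (11/340)/(7/510) = 33/14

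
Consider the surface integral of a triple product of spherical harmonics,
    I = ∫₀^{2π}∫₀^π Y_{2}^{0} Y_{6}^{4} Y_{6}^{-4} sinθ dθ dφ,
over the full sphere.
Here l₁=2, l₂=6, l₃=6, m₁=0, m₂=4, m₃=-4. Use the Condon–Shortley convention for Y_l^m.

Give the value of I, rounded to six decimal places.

-0.022938

Checks pass: Σm=0; 14 even; l₃=6∈[4,8].
(2·2+1)(2·6+1)(2·6+1) = 845
Δ: 2! 2! 10! / 15! → 1/90090
sum: t=0:+1/69120 t=1:−1/14400 t=2:+1/69120 = -7/172800
3j²(2 6 6; 0 0 0) = Δ·Π!·Σ² = 14/715  (sign -1)
sum: t=0:+1/14515200 t=1:−1/362880 t=2:+1/322560 = 1/2419200
3j²(2 6 6; 0 4 -4) = Δ·Π!·Σ² = 2/5005  (sign +1)
combine: 4πI² = 845·14/715·2/5005 = 4/605
take √, sign -1: I = -0.02293757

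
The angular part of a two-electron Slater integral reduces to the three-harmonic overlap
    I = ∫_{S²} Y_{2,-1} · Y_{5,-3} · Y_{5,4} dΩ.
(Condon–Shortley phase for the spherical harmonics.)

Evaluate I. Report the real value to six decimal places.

0.196098

Checks pass: Σm=0; 12 even; l₃=5∈[3,7].
(2·2+1)(2·5+1)(2·5+1) = 605
Δ: 2! 2! 8! / 13! → 1/38610
sum: t=0:+1/2880 t=1:−1/576 t=2:+1/2880 = -1/960
3j²(2 5 5; 0 0 0) = Δ·Π!·Σ² = 10/429  (sign +1)
sum: t=1:−1/10080 t=2:+1/80640 = -1/11520
3j²(2 5 5; -1 -3 4) = Δ·Π!·Σ² = 49/1430  (sign +1)
combine: 4πI² = 605·10/429·49/1430 = 245/507
take √, sign +1: I = 0.19609844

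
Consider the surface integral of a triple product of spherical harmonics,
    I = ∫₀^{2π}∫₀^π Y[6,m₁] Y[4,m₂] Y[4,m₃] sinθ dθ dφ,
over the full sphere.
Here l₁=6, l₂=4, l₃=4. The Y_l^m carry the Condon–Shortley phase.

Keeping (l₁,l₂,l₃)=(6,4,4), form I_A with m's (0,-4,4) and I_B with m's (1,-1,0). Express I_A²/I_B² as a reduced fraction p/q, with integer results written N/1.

l's match ⇒ only the (l;m) 3-j factors differ between A and B.
A: triangle coeff Δ(6,4,4) = 1/1261260; Σ_t [0,0]: t=0:+1/1036800 = 1/1036800; (3j)²=4/6435 [(6 4 4; 0 -4 4)], sign=+1
B: triangle coeff Δ(6,4,4) = 1/1261260; Σ_t [1,3]: t=1:−1/11520 t=2:+1/1728 t=3:−1/3456 = 7/34560; (3j)²=7/858 [(6 4 4; 1 -1 0)], sign=+1
I_A²/I_B² = (4/6435)/(7/858) = 8/105

8/105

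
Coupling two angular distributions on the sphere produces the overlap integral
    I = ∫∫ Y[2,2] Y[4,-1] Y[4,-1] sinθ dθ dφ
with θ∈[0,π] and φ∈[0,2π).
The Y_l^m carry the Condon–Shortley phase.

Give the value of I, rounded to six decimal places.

0.200662

m-sum 0 ✓  L=10 even ✓  2≤4≤6 ✓
Π(2lᵢ+1) = 5×9×9 = 405
triangle coeff Δ(2,4,4) = 1/13860
Σ_t [0,2]: t=0:+1/192 t=1:−1/36 t=2:+1/192 = -5/288
(3j)²=20/693 [(2 4 4; 0 0 0)], sign=-1
Σ_t [0,0]: t=0:+1/144 = 1/144
(3j)²=10/231 [(2 4 4; 2 -1 -1)], sign=-1
⇒ 4πI² = 3000/5929
I = (+1)√(3000/5929/(4π)) = 0.20066192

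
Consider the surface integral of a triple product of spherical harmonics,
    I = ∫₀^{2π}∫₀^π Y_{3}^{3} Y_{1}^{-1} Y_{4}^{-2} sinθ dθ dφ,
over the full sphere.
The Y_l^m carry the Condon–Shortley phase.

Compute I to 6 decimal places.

0.061558

Checks pass: Σm=0; 8 even; l₃=4∈[2,4].
(2·3+1)(2·1+1)(2·4+1) = 189
Δ: 0! 6! 2! / 9! → 1/252
sum: t=0:+1/36 = 1/36
3j²(3 1 4; 0 0 0) = Δ·Π!·Σ² = 4/63  (sign +1)
sum: t=0:+1/1440 = 1/1440
3j²(3 1 4; 3 -1 -2) = Δ·Π!·Σ² = 1/252  (sign +1)
combine: 4πI² = 189·4/63·1/252 = 1/21
take √, sign +1: I = 0.06155813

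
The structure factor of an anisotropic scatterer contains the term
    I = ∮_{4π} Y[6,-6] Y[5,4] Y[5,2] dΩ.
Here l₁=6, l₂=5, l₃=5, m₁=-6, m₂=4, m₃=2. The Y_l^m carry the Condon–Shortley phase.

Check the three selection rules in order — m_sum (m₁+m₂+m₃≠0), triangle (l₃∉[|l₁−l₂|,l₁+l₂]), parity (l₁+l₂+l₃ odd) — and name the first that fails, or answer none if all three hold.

none

Σmᵢ = 0  ✓
l₃∈[|l₁−l₂|,l₁+l₂]=[1,11], have l₃=5  ✓
Σlᵢ = 16 ⇒ even  ✓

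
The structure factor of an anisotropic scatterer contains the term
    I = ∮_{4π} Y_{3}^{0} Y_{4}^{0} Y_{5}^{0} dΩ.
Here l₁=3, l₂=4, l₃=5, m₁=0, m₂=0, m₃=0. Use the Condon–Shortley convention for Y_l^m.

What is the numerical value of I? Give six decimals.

0.148374

m-sum 0 ✓  L=12 even ✓  1≤5≤7 ✓
Π(2lᵢ+1) = 7×9×11 = 693
triangle coeff Δ(3,4,5) = 1/180180
Σ_t [0,2]: t=0:+1/576 t=1:−1/144 t=2:+1/576 = -1/288
(3j)²=20/1001 [(3 4 5; 0 0 0)], sign=+1
(m-triple is (0,0,0) — same symbol as above.)
⇒ 4πI² = 3600/13013
I = (+1)√(3600/13013/(4π)) = 0.14837393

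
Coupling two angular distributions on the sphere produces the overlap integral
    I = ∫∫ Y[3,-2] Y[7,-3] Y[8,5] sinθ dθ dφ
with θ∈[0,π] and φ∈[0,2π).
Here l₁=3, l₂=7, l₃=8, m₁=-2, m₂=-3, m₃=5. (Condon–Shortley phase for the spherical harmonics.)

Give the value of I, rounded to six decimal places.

m-sum 0 ✓  L=18 even ✓  4≤8≤10 ✓
Π(2lᵢ+1) = 7×15×17 = 1785
triangle coeff Δ(3,7,8) = 1/5290740
Σ_t [0,2]: t=0:+1/7257600 t=1:−1/2073600 t=2:+1/7257600 = -1/4838400
(3j)²=252/20995 [(3 7 8; 0 0 0)], sign=-1
Σ_t [1,2]: t=1:−1/52254720 t=2:+1/87091200 = -1/130636800
(3j)²=88/20349 [(3 7 8; -2 -3 5)], sign=+1
⇒ 4πI² = 7392/79781
I = (-1)√(7392/79781/(4π)) = -0.08586700

-0.085867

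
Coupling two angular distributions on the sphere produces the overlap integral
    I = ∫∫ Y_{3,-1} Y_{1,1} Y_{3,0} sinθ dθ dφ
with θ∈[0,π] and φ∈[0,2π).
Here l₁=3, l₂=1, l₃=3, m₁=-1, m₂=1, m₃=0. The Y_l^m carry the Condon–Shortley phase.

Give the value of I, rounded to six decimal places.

l₁+l₂+l₃=7 is odd: 3j(l;000)=0 ⇒ I=0

0.000000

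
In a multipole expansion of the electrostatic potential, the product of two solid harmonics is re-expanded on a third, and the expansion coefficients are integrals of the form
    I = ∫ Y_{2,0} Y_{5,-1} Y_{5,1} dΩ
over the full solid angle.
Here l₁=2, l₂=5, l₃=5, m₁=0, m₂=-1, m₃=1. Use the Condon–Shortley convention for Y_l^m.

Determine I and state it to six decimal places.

Rules hold: Σm=0, L=12 even, 3≤5≤7.
N = 5·11·11 = 605
Δ = 2!·2!·8!/13! = 1/38610
Racah Σ t=0..2: t=0:+1/2880 t=1:−1/576 t=2:+1/2880 = -1/960
⇒ 3j(2 5 5; 0 0 0)² = 10/429, sgn +1
Racah Σ t=0..2: t=0:+1/2304 t=1:−1/720 t=2:+1/5760 = -1/1280
⇒ 3j(2 5 5; 0 -1 1)² = 27/1430, sgn -1
4πI² = N·(3j₀)²·(3jₘ)² = 45/169
I = -1·√(0.266272/4π) = -0.14556534

-0.145565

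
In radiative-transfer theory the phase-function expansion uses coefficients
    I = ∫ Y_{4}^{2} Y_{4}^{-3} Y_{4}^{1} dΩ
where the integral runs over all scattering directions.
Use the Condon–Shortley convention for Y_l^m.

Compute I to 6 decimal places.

m-sum 0 ✓  L=12 even ✓  0≤4≤8 ✓
Π(2lᵢ+1) = 9×9×9 = 729
triangle coeff Δ(4,4,4) = 1/450450
Σ_t [0,4]: t=0:+1/13824 t=1:−1/216 t=2:+1/64 t=3:−1/216 t=4:+1/13824 = 5/768
(3j)²=18/1001 [(4 4 4; 0 0 0)], sign=+1
Σ_t [0,1]: t=0:+1/576 t=1:−1/864 = 1/1728
(3j)²=5/1287 [(4 4 4; 2 -3 1)], sign=-1
⇒ 4πI² = 7290/143143
I = (-1)√(7290/143143/(4π)) = -0.06366105

-0.063661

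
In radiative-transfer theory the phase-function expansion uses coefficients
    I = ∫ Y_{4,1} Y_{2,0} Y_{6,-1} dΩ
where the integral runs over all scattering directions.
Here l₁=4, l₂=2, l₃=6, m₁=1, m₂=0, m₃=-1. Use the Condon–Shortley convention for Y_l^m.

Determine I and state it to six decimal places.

Rules hold: Σm=0, L=12 even, 2≤6≤6.
N = 9·5·13 = 585
Δ = 0!·8!·4!/13! = 1/6435
Racah Σ t=0..0: t=0:+1/2304 = 1/2304
⇒ 3j(4 2 6; 0 0 0)² = 5/143, sgn +1
Racah Σ t=0..0: t=0:+1/2880 = 1/2880
⇒ 3j(4 2 6; 1 0 -1)² = 14/429, sgn -1
4πI² = N·(3j₀)²·(3jₘ)² = 1050/1573
I = -1·√(0.667514/4π) = -0.23047581

-0.230476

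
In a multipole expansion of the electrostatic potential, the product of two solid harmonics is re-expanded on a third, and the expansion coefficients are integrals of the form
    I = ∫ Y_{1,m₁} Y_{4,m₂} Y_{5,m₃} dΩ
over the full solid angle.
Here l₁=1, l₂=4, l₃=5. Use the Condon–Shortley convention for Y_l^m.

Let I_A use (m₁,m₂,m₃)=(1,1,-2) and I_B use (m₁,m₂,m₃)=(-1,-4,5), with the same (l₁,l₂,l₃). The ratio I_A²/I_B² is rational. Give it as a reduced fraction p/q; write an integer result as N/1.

Same 1,4,5: normalisation and zero-m 3j drop out of the ratio.
A: Δ: 0! 2! 8! / 11! → 1/495; sum: t=0:+1/1440 = 1/1440; 3j²(1 4 5; 1 1 -2) = Δ·Π!·Σ² = 7/165  (sign -1)
B: Δ: 0! 2! 8! / 11! → 1/495; sum: t=0:+1/80640 = 1/80640; 3j²(1 4 5; -1 -4 5) = Δ·Π!·Σ² = 1/11  (sign +1)
I_A²/I_B² = (7/165)/(1/11) = 7/15

7/15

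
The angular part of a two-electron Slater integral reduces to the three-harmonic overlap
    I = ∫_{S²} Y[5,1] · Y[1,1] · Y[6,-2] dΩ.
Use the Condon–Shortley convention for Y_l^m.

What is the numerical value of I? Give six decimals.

Checks pass: Σm=0; 12 even; l₃=6∈[4,6].
(2·5+1)(2·1+1)(2·6+1) = 429
Δ: 0! 10! 2! / 13! → 1/858
sum: t=0:+1/14400 = 1/14400
3j²(5 1 6; 0 0 0) = Δ·Π!·Σ² = 6/143  (sign +1)
sum: t=0:+1/34560 = 1/34560
3j²(5 1 6; 1 1 -2) = Δ·Π!·Σ² = 14/429  (sign +1)
combine: 4πI² = 429·6/143·14/429 = 84/143
take √, sign +1: I = 0.21620548

0.216205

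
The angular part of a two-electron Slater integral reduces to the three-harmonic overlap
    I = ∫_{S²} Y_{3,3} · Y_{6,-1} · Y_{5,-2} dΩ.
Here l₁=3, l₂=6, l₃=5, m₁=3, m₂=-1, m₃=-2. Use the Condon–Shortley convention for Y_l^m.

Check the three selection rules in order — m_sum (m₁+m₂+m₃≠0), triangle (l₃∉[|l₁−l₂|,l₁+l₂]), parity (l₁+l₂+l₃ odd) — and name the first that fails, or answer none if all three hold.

azimuthal sum: 3 − 1 − 2 = 0  ✓
3 ≤ 5 ≤ 9 (triangle on l)  ✓
L = 3 + 6 + 5 = 14 (even)  ✓

none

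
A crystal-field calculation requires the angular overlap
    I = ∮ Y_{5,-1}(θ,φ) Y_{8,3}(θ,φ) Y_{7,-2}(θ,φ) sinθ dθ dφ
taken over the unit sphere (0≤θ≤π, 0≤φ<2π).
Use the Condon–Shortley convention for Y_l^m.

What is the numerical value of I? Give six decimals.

Rules hold: Σm=0, L=20 even, 3≤7≤13.
N = 11·17·15 = 2805
Δ = 6!·4!·10!/21! = 1/814773960
Racah Σ t=1..5: t=1:−1/87091200 t=2:+1/4976640 t=3:−1/2073600 t=4:+1/4976640 t=5:−1/87091200 = -1/9676800
⇒ 3j(5 8 7; 0 0 0)² = 360/46189, sgn +1
Racah Σ t=2..6: t=2:+1/418037760 t=3:−1/17418240 t=4:+1/5806080 t=5:−1/12441600 t=6:+1/248832000 = 61/1492992000
⇒ 3j(5 8 7; -1 3 -2)² = 3721/503880, sgn -1
4πI² = N·(3j₀)²·(3jₘ)² = 167445/1037153
I = -1·√(0.161447/4π) = -0.11334693

-0.113347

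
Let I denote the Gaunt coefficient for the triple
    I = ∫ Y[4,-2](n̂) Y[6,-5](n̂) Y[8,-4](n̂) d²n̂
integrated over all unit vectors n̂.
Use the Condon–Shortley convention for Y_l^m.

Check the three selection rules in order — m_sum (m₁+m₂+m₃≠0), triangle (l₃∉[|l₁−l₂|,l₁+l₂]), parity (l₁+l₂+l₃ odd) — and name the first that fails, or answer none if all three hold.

m_sum

azimuthal sum: -2 − 5 − 4 = -11  ✗
2 ≤ 8 ≤ 10 (triangle on l)
L = 4 + 6 + 8 = 18 (even)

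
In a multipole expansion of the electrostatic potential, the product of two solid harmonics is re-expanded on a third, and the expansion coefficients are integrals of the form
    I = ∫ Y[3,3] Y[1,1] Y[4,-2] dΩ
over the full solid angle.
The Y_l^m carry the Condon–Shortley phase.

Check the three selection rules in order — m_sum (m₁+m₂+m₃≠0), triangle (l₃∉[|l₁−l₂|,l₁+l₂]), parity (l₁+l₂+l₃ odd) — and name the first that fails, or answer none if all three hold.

m₁+m₂+m₃ = 3 + 1 − 2 = 2  ✗
triangle: |3−1|=2 ≤ l₃=4 ≤ 3+1=4
parity: l₁+l₂+l₃ = 8 is even

m_sum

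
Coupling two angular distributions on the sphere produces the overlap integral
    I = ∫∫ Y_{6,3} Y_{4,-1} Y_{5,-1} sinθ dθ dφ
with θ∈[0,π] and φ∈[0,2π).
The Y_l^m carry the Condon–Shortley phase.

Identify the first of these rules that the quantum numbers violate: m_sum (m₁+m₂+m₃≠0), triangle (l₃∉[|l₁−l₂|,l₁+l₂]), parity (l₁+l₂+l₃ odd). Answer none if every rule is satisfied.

m_sum

Σmᵢ = 1  ✗
l₃∈[|l₁−l₂|,l₁+l₂]=[2,10], have l₃=5
Σlᵢ = 15 ⇒ odd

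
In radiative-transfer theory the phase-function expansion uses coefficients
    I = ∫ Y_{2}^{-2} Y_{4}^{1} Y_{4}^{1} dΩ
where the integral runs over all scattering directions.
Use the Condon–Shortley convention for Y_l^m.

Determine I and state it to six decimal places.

Rules hold: Σm=0, L=10 even, 2≤4≤6.
N = 5·9·9 = 405
Δ = 2!·2!·6!/11! = 1/13860
Racah Σ t=0..2: t=0:+1/192 t=1:−1/36 t=2:+1/192 = -5/288
⇒ 3j(2 4 4; 0 0 0)² = 20/693, sgn -1
Racah Σ t=2..2: t=2:+1/144 = 1/144
⇒ 3j(2 4 4; -2 1 1)² = 10/231, sgn -1
4πI² = N·(3j₀)²·(3jₘ)² = 3000/5929
I = +1·√(0.505988/4π) = 0.20066192

0.200662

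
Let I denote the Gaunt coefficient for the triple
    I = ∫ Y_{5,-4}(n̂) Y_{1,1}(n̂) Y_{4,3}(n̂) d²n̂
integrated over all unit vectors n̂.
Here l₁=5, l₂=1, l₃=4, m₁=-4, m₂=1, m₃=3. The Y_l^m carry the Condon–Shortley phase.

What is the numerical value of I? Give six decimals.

0.294638

Rules hold: Σm=0, L=10 even, 4≤4≤6.
N = 11·3·9 = 297
Δ = 2!·8!·0!/11! = 1/495
Racah Σ t=1..1: t=1:−1/576 = -1/576
⇒ 3j(5 1 4; 0 0 0)² = 5/99, sgn -1
Racah Σ t=2..2: t=2:+1/10080 = 1/10080
⇒ 3j(5 1 4; -4 1 3)² = 4/55, sgn -1
4πI² = N·(3j₀)²·(3jₘ)² = 12/11
I = +1·√(1.09091/4π) = 0.29463840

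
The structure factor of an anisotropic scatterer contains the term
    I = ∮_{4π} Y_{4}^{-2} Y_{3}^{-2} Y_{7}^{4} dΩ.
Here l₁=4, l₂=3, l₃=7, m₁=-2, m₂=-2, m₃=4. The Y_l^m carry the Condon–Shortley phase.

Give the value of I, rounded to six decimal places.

0.250850

Checks pass: Σm=0; 14 even; l₃=7∈[1,7].
(2·4+1)(2·3+1)(2·7+1) = 945
Δ: 0! 8! 6! / 15! → 1/45045
sum: t=0:+1/20736 = 1/20736
3j²(4 3 7; 0 0 0) = Δ·Π!·Σ² = 35/1287  (sign -1)
sum: t=0:+1/172800 = 1/172800
3j²(4 3 7; -2 -2 4) = Δ·Π!·Σ² = 2/65  (sign -1)
combine: 4πI² = 945·35/1287·2/65 = 1470/1859
take √, sign +1: I = 0.25084996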